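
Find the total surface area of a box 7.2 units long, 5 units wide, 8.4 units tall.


Shape: rectangular prism
l = 7.2 units, w = 5 units, h = 8.4 units
Formula: SA = 2(lw + lh + wh)
lw = 36, lh = 60.48, wh = 42
lw + lh + wh = 138.48
SA = 2 * 138.48
SA = 276.96
276.96 units^2


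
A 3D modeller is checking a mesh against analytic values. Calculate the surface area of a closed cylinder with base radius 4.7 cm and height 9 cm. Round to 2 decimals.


Shape: closed cylinder
Radius r = 4.7 cm, Height h = 9 cm
Formula: SA = 2*pi*r^2 + 2*pi*r*h = 2*pi*r*(r + h)
r + h = 13.7
2 * r * (r + h) = 2 * 4.7 * 13.7 = 128.78
SA = 128.78 * pi
SA = 404.57
404.57 cm^2


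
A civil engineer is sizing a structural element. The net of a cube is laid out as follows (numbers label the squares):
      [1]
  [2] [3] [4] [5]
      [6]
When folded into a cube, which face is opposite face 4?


Net: cross layout. Take square 3 as the base (bottom).
Fold the four squares in the horizontal row up around 3: 2 -> left, 4 -> right, 5 wraps to the top.
Fold 1 and 6 up from 3: 1 -> back, 6 -> front.
Opposite pairs are therefore: (1, 6), (2, 4), (3, 5).
Face 4 is opposite face 2.
face 2


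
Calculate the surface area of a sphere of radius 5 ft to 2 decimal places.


Shape: sphere
Radius r = 5 ft
Formula: SA = 4 * pi * r^2
r^2 = 25
SA = 4 * pi * 25
SA = 100 * pi
SA = 314.16
314.16 ft^2


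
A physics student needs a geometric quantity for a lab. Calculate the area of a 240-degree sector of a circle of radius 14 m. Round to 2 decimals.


Shape: circular sector
Radius r = 14 m, Angle = 240 degrees
Formula: A = (angle/360) * pi * r^2
r^2 = 196
Fraction of circle = 240/360
A = (240/360) * pi * 196
A = 130.666667 * pi
A = 410.5
410.5 m^2


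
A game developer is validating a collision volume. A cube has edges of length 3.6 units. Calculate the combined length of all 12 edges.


Shape: cube
Side s = 3.6 units
A cube has 12 edges, all equal.
Formula: total edge length = 12 * s
Total = 12 * 3.6
Total = 43.2
43.2 units


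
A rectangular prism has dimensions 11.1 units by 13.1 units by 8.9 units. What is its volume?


Shape: rectangular prism
l = 11.1 units, w = 13.1 units, h = 8.9 units
Formula: V = l * w * h
V = 11.1 * 13.1 * 8.9
V = 145.41 * 8.9
V = 1294.149
1294.149 units^3


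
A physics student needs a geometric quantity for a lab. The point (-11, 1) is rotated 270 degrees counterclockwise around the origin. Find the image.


Transformation: rotation about the origin
Original point: (-11, 1)
Rule for 270 deg counterclockwise: (x, y) -> (y, -x)
Apply: (-11, 1) -> (1, 11)
(1, 11)


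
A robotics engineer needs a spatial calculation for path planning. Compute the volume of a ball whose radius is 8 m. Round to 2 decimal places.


Shape: sphere
Radius r = 8 m
Formula: V = (4/3) * pi * r^3
r^3 = 512
(4/3) * 512 = 682.666667
V = 682.666667 * pi
V = 2144.66
2144.66 m^3


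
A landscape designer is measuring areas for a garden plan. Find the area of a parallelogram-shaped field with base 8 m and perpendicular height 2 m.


Shape: parallelogram
Base b = 8 m, Height h = 2 m
Formula: A = b * h
A = 8 * 2
A = 16
16 m^2


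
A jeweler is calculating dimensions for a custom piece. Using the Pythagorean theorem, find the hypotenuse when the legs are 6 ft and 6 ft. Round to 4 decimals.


Shape: right triangle
Legs a = 6 ft, b = 6 ft
Formula: c = sqrt(a^2 + b^2)
a^2 = 36, b^2 = 36
a^2 + b^2 = 72
c = sqrt(72)
c = 8.4853
8.4853 ft


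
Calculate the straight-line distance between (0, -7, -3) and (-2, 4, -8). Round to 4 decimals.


3D distance between two points
P1 = (0, -7, -3), P2 = (-2, 4, -8)
Formula: d = sqrt((x2-x1)^2 + (y2-y1)^2 + (z2-z1)^2)
dx = -2 - 0 = -2
dy = 4 - -7 = 11
dz = -8 - -3 = -5
dx^2 + dy^2 + dz^2 = 4 + 121 + 25 = 150
d = sqrt(150)
d = 12.2474
12.2474 units


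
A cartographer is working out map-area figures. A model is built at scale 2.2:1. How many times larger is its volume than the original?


Linear scale factor k = 2.2
Rule: under a linear scaling by k, volumes scale by k^3.
k^3 = 2.2 * 2.2 * 2.2
k^3 = 4.84 * 2.2
k^3 = 10.648
Volume scales by a factor of 10.648.
10.648 (dimensionless)


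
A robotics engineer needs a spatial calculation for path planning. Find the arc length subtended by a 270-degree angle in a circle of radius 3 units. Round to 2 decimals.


Shape: circular arc
Radius r = 3 units, Angle = 270 degrees
Formula: L = (angle/360) * 2 * pi * r
2 * pi * r = 6 * pi
L = (270/360) * 6 * pi
L = 4.5 * pi
L = 14.14
14.14 units


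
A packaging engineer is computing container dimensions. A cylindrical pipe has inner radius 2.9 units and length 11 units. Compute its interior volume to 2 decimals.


Shape: cylinder
Radius r = 2.9 units, Height h = 11 units
Formula: V = pi * r^2 * h
r^2 = 8.41
V = pi * 8.41 * 11
V = 92.51 * pi
V = 290.63
290.63 units^3


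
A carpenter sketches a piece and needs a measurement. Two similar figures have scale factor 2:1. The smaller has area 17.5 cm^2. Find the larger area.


Linear scale factor k = 2
Original area = 17.5 cm^2
Rule: under a linear scaling by k, areas scale by k^2.
k^2 = 2^2 = 4
New area = 17.5 * 4
New area = 70
70 cm^2


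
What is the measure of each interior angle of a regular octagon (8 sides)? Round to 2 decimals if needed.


Shape: regular octagon (8 sides)
Formula: interior angle = (n - 2) * 180 / n
(n - 2) = 6
(n - 2) * 180 = 1080
angle = 1080 / 8
angle = 135
135 degrees


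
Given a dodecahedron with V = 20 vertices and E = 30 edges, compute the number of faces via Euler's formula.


Polyhedron: dodecahedron
Euler's formula for convex polyhedra: V - E + F = 2
Given: V = 20 vertices and E = 30 edges
Solve for F:
F = 2 + E - V = 2 + 30 - 20 = 12
12 faces


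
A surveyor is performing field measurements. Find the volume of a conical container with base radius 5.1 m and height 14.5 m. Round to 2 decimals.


Shape: cone
Radius r = 5.1 m, Height h = 14.5 m
Formula: V = (1/3) * pi * r^2 * h
r^2 = 26.01
pi * r^2 * h = pi * 26.01 * 14.5 = 377.145 * pi
V = 377.145 * pi / 3
V = 394.95
394.95 m^3


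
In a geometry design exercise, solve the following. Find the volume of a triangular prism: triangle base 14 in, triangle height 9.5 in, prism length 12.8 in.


Shape: triangular prism
Triangle base = 14 in, triangle height = 9.5 in, prism length L = 12.8 in
Formula: V = (1/2 * b * h_tri) * L
Cross-section area = 0.5 * 14 * 9.5 = 66.5
V = 66.5 * 12.8
V = 851.2
851.2 in^3


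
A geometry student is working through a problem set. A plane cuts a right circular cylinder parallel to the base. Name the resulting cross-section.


Solid: right circular cylinder
Cutting plane: parallel to the base
Visualize the intersection of the plane with the solid's surface.
The boundary of the cut region is a circle.
circle


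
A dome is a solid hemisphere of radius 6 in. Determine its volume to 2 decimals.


Shape: hemisphere (half of a sphere)
Radius r = 6 in
Formula: V = (1/2) * (4/3) * pi * r^3 = (2/3) * pi * r^3
r^3 = 216
(2/3) * 216 = 144
V = 144 * pi
V = 452.39
452.39 in^3


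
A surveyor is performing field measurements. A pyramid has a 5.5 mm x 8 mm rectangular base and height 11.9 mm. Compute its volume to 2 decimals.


Shape: rectangular pyramid
Base: 5.5 mm x 8 mm, Height h = 11.9 mm
Formula: V = (1/3) * base_area * h
base_area = 5.5 * 8 = 44
base_area * h = 44 * 11.9 = 523.6
V = 523.6 / 3
V = 174.53
174.53 mm^3


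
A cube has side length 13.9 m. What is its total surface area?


Shape: cube
Side s = 13.9 m
A cube has 6 square faces.
Formula: SA = 6 * s^2
s^2 = 193.21
SA = 6 * 193.21
SA = 1159.26
1159.26 m^2


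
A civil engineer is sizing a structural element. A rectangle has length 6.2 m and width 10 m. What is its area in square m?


Shape: rectangle
Length l = 6.2 m, Width w = 10 m
Formula: A = l * w
A = 6.2 * 10
A = 62
62 m^2


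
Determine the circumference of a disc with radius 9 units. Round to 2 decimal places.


Shape: circle
Radius r = 9 units
Formula: C = 2 * pi * r
C = 2 * pi * 9
C = 18 * pi
C = 56.55
56.55 units


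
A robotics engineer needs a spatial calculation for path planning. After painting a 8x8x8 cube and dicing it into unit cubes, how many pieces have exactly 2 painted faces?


Large cube: 8 x 8 x 8, cut into unit cubes.
n = 8, so n - 2 = 6
Cubes with 2 painted faces lie along the edges, excluding corners.
A cube has 12 edges; each contributes (n - 2) = 6 such cubes.
Count = 12 * 6 = 72
72 unit cubes


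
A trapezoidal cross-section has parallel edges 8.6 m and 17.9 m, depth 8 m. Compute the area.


Shape: trapezoid
Parallel sides a = 8.6 m, b = 17.9 m; Height h = 8 m
Formula: A = (a + b) * h / 2
a + b = 8.6 + 17.9 = 26.5
A = 26.5 * 8 / 2
A = 212 / 2
A = 106
106 m^2


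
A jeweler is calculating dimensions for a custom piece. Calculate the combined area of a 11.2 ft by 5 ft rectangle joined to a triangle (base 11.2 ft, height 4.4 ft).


Composite shape: rectangle + triangle
Rectangle area = 11.2 * 5 = 56
Triangle area = 0.5 * 11.2 * 4.4 = 24.64
Total = 56 + 24.64
Total = 80.64
80.64 ft^2


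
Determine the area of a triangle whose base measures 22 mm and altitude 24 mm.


Shape: triangle
Base b = 22 mm, Height h = 24 mm
Formula: A = (1/2) * b * h
A = 0.5 * 22 * 24
A = 0.5 * 528
A = 264
264 mm^2


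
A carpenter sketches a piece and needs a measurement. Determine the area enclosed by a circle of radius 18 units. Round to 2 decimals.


Shape: circle
Radius r = 18 units
Formula: A = pi * r^2
r^2 = 18^2 = 324
A = pi * 324
A = 1017.88
1017.88 units^2


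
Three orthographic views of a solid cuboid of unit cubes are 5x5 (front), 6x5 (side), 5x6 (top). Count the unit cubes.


Orthographic views of a solid rectangular block:
Front view 5 x 5 -> length = 5, height = 5
Side view 6 x 5 -> width = 6, height = 5 (consistent)
Top view 5 x 6 -> confirms length = 5, width = 6
The block is 5 x 6 x 5.
Total unit cubes = 5 * 6 * 5 = 150
150 unit cubes


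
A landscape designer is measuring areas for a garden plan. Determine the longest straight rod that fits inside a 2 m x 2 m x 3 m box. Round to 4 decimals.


Shape: rectangular box (space diagonal)
l = 2 m, w = 2 m, h = 3 m
Visualize: the diagonal of the base, then a right triangle with that diagonal and the height.
Formula: d = sqrt(l^2 + w^2 + h^2)
l^2 + w^2 + h^2 = 4 + 4 + 9 = 17
d = sqrt(17)
d = 4.1231
4.1231 m


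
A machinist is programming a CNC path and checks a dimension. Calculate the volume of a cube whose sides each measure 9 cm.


Shape: cube
Side s = 9 cm
Formula: V = s^3
V = 9 * 9 * 9
V = 81 * 9
V = 729
729 cm^3


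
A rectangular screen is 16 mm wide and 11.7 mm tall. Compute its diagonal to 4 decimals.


Shape: rectangle (diagonal via Pythagoras)
Sides: 16 mm and 11.7 mm
Formula: d = sqrt(l^2 + w^2)
l^2 = 256, w^2 = 136.89
l^2 + w^2 = 392.89
d = sqrt(392.89)
d = 19.8215
19.8215 mm


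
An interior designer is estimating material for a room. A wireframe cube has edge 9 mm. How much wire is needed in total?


Shape: cube
Side s = 9 mm
A cube has 12 edges, all equal.
Formula: total edge length = 12 * s
Total = 12 * 9
Total = 108
108 mm


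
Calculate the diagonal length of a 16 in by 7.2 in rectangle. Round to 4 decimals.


Shape: rectangle (diagonal via Pythagoras)
Sides: 16 in and 7.2 in
Formula: d = sqrt(l^2 + w^2)
l^2 = 256, w^2 = 51.84
l^2 + w^2 = 307.84
d = sqrt(307.84)
d = 17.5454
17.5454 in


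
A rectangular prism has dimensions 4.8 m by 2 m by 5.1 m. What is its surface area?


Shape: rectangular prism
l = 4.8 m, w = 2 m, h = 5.1 m
Formula: SA = 2(lw + lh + wh)
lw = 9.6, lh = 24.48, wh = 10.2
lw + lh + wh = 44.28
SA = 2 * 44.28
SA = 88.56
88.56 m^2


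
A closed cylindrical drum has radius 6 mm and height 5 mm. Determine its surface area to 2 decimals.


Shape: closed cylinder
Radius r = 6 mm, Height h = 5 mm
Formula: SA = 2*pi*r^2 + 2*pi*r*h = 2*pi*r*(r + h)
r + h = 11
2 * r * (r + h) = 2 * 6 * 11 = 132
SA = 132 * pi
SA = 414.69
414.69 mm^2


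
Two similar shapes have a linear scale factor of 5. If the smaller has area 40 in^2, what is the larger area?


Linear scale factor k = 5
Original area = 40 in^2
Rule: under a linear scaling by k, areas scale by k^2.
k^2 = 5^2 = 25
New area = 40 * 25
New area = 1000
1000 in^2


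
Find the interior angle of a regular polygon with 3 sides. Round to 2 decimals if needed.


Shape: regular triangle (3 sides)
Formula: interior angle = (n - 2) * 180 / n
(n - 2) = 1
(n - 2) * 180 = 180
angle = 180 / 3
angle = 60
60 degrees


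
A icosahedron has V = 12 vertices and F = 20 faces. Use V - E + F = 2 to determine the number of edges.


Polyhedron: icosahedron
Euler's formula for convex polyhedra: V - E + F = 2
Given: V = 12 vertices and F = 20 faces
Solve for E:
E = V + F - 2 = 12 + 20 - 2 = 30
30 edges


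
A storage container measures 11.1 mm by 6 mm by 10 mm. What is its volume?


Shape: rectangular prism
l = 11.1 mm, w = 6 mm, h = 10 mm
Formula: V = l * w * h
V = 11.1 * 6 * 10
V = 66.6 * 10
V = 666
666 mm^3


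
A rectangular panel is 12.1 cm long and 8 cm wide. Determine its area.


Shape: rectangle
Length l = 12.1 cm, Width w = 8 cm
Formula: A = l * w
A = 12.1 * 8
A = 96.8
96.8 cm^2


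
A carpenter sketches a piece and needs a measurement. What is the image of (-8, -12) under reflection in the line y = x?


Transformation: reflection
Original point: (-8, -12)
Rule for reflection over y = x: (x, y) -> (y, x)
Apply: (-8, -12) -> (-12, -8)
(-12, -8)


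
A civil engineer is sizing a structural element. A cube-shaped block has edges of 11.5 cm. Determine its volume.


Shape: cube
Side s = 11.5 cm
Formula: V = s^3
V = 11.5 * 11.5 * 11.5
V = 132.25 * 11.5
V = 1520.875
1520.875 cm^3


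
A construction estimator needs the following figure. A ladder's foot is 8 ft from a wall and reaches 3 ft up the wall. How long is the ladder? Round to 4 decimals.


Shape: right triangle
Legs a = 8 ft, b = 3 ft
Formula: c = sqrt(a^2 + b^2)
a^2 = 64, b^2 = 9
a^2 + b^2 = 73
c = sqrt(73)
c = 8.544
8.544 ft


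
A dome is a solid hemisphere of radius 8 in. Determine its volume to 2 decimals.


Shape: hemisphere (half of a sphere)
Radius r = 8 in
Formula: V = (1/2) * (4/3) * pi * r^3 = (2/3) * pi * r^3
r^3 = 512
(2/3) * 512 = 341.333333
V = 341.333333 * pi
V = 1072.33
1072.33 in^3


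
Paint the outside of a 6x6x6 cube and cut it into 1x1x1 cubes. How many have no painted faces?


Large cube: 6 x 6 x 6, cut into unit cubes.
n = 6, so n - 2 = 4
Unpainted cubes form the interior (n - 2)^3 block.
(n - 2)^3 = 4^3 = 64
64 unit cubes


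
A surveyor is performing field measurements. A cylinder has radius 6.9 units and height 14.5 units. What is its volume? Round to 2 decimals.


Shape: cylinder
Radius r = 6.9 units, Height h = 14.5 units
Formula: V = pi * r^2 * h
r^2 = 47.61
V = pi * 47.61 * 14.5
V = 690.345 * pi
V = 2168.78
2168.78 units^3


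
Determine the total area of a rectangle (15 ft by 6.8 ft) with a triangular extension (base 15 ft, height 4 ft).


Composite shape: rectangle + triangle
Rectangle area = 15 * 6.8 = 102
Triangle area = 0.5 * 15 * 4 = 30
Total = 102 + 30
Total = 132
132 ft^2


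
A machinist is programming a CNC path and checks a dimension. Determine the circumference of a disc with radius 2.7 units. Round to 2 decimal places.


Shape: circle
Radius r = 2.7 units
Formula: C = 2 * pi * r
C = 2 * pi * 2.7
C = 5.4 * pi
C = 16.96
16.96 units


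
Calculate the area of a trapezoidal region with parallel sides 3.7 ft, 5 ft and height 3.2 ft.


Shape: trapezoid
Parallel sides a = 3.7 ft, b = 5 ft; Height h = 3.2 ft
Formula: A = (a + b) * h / 2
a + b = 3.7 + 5 = 8.7
A = 8.7 * 3.2 / 2
A = 27.84 / 2
A = 13.92
13.92 ft^2


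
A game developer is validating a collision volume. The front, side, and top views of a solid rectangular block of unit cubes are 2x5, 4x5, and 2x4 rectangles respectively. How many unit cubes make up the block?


Orthographic views of a solid rectangular block:
Front view 2 x 5 -> length = 2, height = 5
Side view 4 x 5 -> width = 4, height = 5 (consistent)
Top view 2 x 4 -> confirms length = 2, width = 4
The block is 2 x 4 x 5.
Total unit cubes = 2 * 4 * 5 = 40
40 unit cubes


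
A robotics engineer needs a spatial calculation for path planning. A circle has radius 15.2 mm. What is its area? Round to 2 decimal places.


Shape: circle
Radius r = 15.2 mm
Formula: A = pi * r^2
r^2 = 15.2^2 = 231.04
A = pi * 231.04
A = 725.83
725.83 mm^2


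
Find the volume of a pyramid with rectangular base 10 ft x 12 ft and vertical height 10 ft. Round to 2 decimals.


Shape: rectangular pyramid
Base: 10 ft x 12 ft, Height h = 10 ft
Formula: V = (1/3) * base_area * h
base_area = 10 * 12 = 120
base_area * h = 120 * 10 = 1200
V = 1200 / 3
V = 400
400 ft^3


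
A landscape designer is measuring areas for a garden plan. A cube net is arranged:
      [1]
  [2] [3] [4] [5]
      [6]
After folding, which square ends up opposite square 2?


Net: cross layout. Take square 3 as the base (bottom).
Fold the four squares in the horizontal row up around 3: 2 -> left, 4 -> right, 5 wraps to the top.
Fold 1 and 6 up from 3: 1 -> back, 6 -> front.
Opposite pairs are therefore: (1, 6), (2, 4), (3, 5).
Face 2 is opposite face 4.
face 4


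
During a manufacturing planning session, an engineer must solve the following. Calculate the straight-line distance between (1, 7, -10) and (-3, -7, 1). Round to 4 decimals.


3D distance between two points
P1 = (1, 7, -10), P2 = (-3, -7, 1)
Formula: d = sqrt((x2-x1)^2 + (y2-y1)^2 + (z2-z1)^2)
dx = -3 - 1 = -4
dy = -7 - 7 = -14
dz = 1 - -10 = 11
dx^2 + dy^2 + dz^2 = 16 + 196 + 121 = 333
d = sqrt(333)
d = 18.2483
18.2483 units


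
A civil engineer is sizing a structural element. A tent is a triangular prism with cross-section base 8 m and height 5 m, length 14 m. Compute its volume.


Shape: triangular prism
Triangle base = 8 m, triangle height = 5 m, prism length L = 14 m
Formula: V = (1/2 * b * h_tri) * L
Cross-section area = 0.5 * 8 * 5 = 20
V = 20 * 14
V = 280
280 m^3


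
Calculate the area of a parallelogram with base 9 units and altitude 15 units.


Shape: parallelogram
Base b = 9 units, Height h = 15 units
Formula: A = b * h
A = 9 * 15
A = 135
135 units^2


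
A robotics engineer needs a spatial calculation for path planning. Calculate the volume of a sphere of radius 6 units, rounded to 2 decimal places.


Shape: sphere
Radius r = 6 units
Formula: V = (4/3) * pi * r^3
r^3 = 216
(4/3) * 216 = 288
V = 288 * pi
V = 904.78
904.78 units^3


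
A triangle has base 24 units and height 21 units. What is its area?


Shape: triangle
Base b = 24 units, Height h = 21 units
Formula: A = (1/2) * b * h
A = 0.5 * 24 * 21
A = 0.5 * 504
A = 252
252 units^2


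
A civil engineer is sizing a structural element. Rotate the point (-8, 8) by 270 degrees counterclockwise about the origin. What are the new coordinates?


Transformation: rotation about the origin
Original point: (-8, 8)
Rule for 270 deg counterclockwise: (x, y) -> (y, -x)
Apply: (-8, 8) -> (8, 8)
(8, 8)


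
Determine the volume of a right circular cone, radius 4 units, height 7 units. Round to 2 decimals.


Shape: cone
Radius r = 4 units, Height h = 7 units
Formula: V = (1/3) * pi * r^2 * h
r^2 = 16
pi * r^2 * h = pi * 16 * 7 = 112 * pi
V = 112 * pi / 3
V = 117.29
117.29 units^3


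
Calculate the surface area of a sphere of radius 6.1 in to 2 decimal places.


Shape: sphere
Radius r = 6.1 in
Formula: SA = 4 * pi * r^2
r^2 = 37.21
SA = 4 * pi * 37.21
SA = 148.84 * pi
SA = 467.59
467.59 in^2


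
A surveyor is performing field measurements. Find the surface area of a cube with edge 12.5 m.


Shape: cube
Side s = 12.5 m
A cube has 6 square faces.
Formula: SA = 6 * s^2
s^2 = 156.25
SA = 6 * 156.25
SA = 937.5
937.5 m^2


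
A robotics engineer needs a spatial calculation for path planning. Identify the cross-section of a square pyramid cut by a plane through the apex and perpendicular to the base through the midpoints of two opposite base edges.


Solid: square pyramid
Cutting plane: through the apex and perpendicular to the base through the midpoints of two opposite base edges
Visualize the intersection of the plane with the solid's surface.
The boundary of the cut region is a isosceles triangle.
isosceles triangle


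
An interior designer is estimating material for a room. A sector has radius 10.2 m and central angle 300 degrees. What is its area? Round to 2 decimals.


Shape: circular sector
Radius r = 10.2 m, Angle = 300 degrees
Formula: A = (angle/360) * pi * r^2
r^2 = 104.04
Fraction of circle = 300/360
A = (300/360) * pi * 104.04
A = 86.7 * pi
A = 272.38
272.38 m^2


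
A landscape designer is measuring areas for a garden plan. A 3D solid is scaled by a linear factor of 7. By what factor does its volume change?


Linear scale factor k = 7
Rule: under a linear scaling by k, volumes scale by k^3.
k^3 = 7 * 7 * 7
k^3 = 49 * 7
k^3 = 343
Volume scales by a factor of 343.
343 (dimensionless)


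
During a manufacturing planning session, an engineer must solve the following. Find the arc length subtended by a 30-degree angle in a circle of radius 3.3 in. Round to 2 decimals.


Shape: circular arc
Radius r = 3.3 in, Angle = 30 degrees
Formula: L = (angle/360) * 2 * pi * r
2 * pi * r = 6.6 * pi
L = (30/360) * 6.6 * pi
L = 0.55 * pi
L = 1.73
1.73 in


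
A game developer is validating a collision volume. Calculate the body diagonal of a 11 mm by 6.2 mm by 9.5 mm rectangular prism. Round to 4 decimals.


Shape: rectangular box (space diagonal)
l = 11 mm, w = 6.2 mm, h = 9.5 mm
Visualize: the diagonal of the base, then a right triangle with that diagonal and the height.
Formula: d = sqrt(l^2 + w^2 + h^2)
l^2 + w^2 + h^2 = 121 + 38.44 + 90.25 = 249.69
d = sqrt(249.69)
d = 15.8016
15.8016 mm


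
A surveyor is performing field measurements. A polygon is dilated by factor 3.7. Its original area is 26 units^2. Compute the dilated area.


Linear scale factor k = 3.7
Original area = 26 units^2
Rule: under a linear scaling by k, areas scale by k^2.
k^2 = 3.7^2 = 13.69
New area = 26 * 13.69
New area = 355.94
355.94 units^2


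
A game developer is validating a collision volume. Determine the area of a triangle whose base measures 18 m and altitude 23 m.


Shape: triangle
Base b = 18 m, Height h = 23 m
Formula: A = (1/2) * b * h
A = 0.5 * 18 * 23
A = 0.5 * 414
A = 207
207 m^2


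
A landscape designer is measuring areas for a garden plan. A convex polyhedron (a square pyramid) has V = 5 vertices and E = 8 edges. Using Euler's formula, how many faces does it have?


Polyhedron: square pyramid
Euler's formula for convex polyhedra: V - E + F = 2
Given: V = 5 vertices and E = 8 edges
Solve for F:
F = 2 + E - V = 2 + 8 - 5 = 5
5 faces


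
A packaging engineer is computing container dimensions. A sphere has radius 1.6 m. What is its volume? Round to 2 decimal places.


Shape: sphere
Radius r = 1.6 m
Formula: V = (4/3) * pi * r^3
r^3 = 4.096
(4/3) * 4.096 = 5.461333
V = 5.461333 * pi
V = 17.16
17.16 m^3


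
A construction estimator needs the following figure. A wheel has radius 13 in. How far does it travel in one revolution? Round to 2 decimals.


Shape: circle
Radius r = 13 in
Formula: C = 2 * pi * r
C = 2 * pi * 13
C = 26 * pi
C = 81.68
81.68 in


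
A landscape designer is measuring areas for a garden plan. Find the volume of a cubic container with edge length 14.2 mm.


Shape: cube
Side s = 14.2 mm
Formula: V = s^3
V = 14.2 * 14.2 * 14.2
V = 201.64 * 14.2
V = 2863.288
2863.288 mm^3


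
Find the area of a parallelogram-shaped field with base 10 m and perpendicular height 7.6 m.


Shape: parallelogram
Base b = 10 m, Height h = 7.6 m
Formula: A = b * h
A = 10 * 7.6
A = 76
76 m^2


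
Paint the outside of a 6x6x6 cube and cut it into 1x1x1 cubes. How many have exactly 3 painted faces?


Large cube: 6 x 6 x 6, cut into unit cubes.
Cubes with 3 painted faces are at the corners. A cube always has 8 corners.
Count = 8
8 unit cubes


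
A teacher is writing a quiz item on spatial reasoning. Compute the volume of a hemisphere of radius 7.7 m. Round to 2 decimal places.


Shape: hemisphere (half of a sphere)
Radius r = 7.7 m
Formula: V = (1/2) * (4/3) * pi * r^3 = (2/3) * pi * r^3
r^3 = 456.533
(2/3) * 456.533 = 304.355333
V = 304.355333 * pi
V = 956.16
956.16 m^3


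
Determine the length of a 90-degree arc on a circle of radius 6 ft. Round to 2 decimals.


Shape: circular arc
Radius r = 6 ft, Angle = 90 degrees
Formula: L = (angle/360) * 2 * pi * r
2 * pi * r = 12 * pi
L = (90/360) * 12 * pi
L = 3 * pi
L = 9.42
9.42 ft


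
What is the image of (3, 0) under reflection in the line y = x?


Transformation: reflection
Original point: (3, 0)
Rule for reflection over y = x: (x, y) -> (y, x)
Apply: (3, 0) -> (0, 3)
(0, 3)


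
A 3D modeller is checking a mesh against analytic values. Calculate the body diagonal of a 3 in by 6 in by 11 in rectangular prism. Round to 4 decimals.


Shape: rectangular box (space diagonal)
l = 3 in, w = 6 in, h = 11 in
Visualize: the diagonal of the base, then a right triangle with that diagonal and the height.
Formula: d = sqrt(l^2 + w^2 + h^2)
l^2 + w^2 + h^2 = 9 + 36 + 121 = 166
d = sqrt(166)
d = 12.8841
12.8841 in


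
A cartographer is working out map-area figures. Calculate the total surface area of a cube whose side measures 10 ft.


Shape: cube
Side s = 10 ft
A cube has 6 square faces.
Formula: SA = 6 * s^2
s^2 = 100
SA = 6 * 100
SA = 600
600 ft^2


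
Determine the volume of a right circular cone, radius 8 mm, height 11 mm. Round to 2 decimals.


Shape: cone
Radius r = 8 mm, Height h = 11 mm
Formula: V = (1/3) * pi * r^2 * h
r^2 = 64
pi * r^2 * h = pi * 64 * 11 = 704 * pi
V = 704 * pi / 3
V = 737.23
737.23 mm^3


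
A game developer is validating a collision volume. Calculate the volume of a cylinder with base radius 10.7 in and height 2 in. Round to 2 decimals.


Shape: cylinder
Radius r = 10.7 in, Height h = 2 in
Formula: V = pi * r^2 * h
r^2 = 114.49
V = pi * 114.49 * 2
V = 228.98 * pi
V = 719.36
719.36 in^3


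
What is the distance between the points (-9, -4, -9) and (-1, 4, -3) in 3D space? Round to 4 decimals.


3D distance between two points
P1 = (-9, -4, -9), P2 = (-1, 4, -3)
Formula: d = sqrt((x2-x1)^2 + (y2-y1)^2 + (z2-z1)^2)
dx = -1 - -9 = 8
dy = 4 - -4 = 8
dz = -3 - -9 = 6
dx^2 + dy^2 + dz^2 = 64 + 64 + 36 = 164
d = sqrt(164)
d = 12.8062
12.8062 units


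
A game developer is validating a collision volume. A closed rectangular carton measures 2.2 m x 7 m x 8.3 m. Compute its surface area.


Shape: rectangular prism
l = 2.2 m, w = 7 m, h = 8.3 m
Formula: SA = 2(lw + lh + wh)
lw = 15.4, lh = 18.26, wh = 58.1
lw + lh + wh = 91.76
SA = 2 * 91.76
SA = 183.52
183.52 m^2


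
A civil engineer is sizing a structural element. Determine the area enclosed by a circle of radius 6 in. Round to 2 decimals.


Shape: circle
Radius r = 6 in
Formula: A = pi * r^2
r^2 = 6^2 = 36
A = pi * 36
A = 113.1
113.1 in^2


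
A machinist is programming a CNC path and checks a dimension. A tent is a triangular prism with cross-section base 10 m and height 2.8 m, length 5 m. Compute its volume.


Shape: triangular prism
Triangle base = 10 m, triangle height = 2.8 m, prism length L = 5 m
Formula: V = (1/2 * b * h_tri) * L
Cross-section area = 0.5 * 10 * 2.8 = 14
V = 14 * 5
V = 70
70 m^3


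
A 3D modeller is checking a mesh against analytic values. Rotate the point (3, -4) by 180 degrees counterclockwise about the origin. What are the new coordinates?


Transformation: rotation about the origin
Original point: (3, -4)
Rule for 180 deg: (x, y) -> (-x, -y)
Apply: (3, -4) -> (-3, 4)
(-3, 4)


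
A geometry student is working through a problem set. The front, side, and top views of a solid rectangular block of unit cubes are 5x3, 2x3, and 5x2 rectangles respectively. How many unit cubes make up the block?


Orthographic views of a solid rectangular block:
Front view 5 x 3 -> length = 5, height = 3
Side view 2 x 3 -> width = 2, height = 3 (consistent)
Top view 5 x 2 -> confirms length = 5, width = 2
The block is 5 x 2 x 3.
Total unit cubes = 5 * 2 * 3 = 30
30 unit cubes


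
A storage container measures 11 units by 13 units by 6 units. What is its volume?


Shape: rectangular prism
l = 11 units, w = 13 units, h = 6 units
Formula: V = l * w * h
V = 11 * 13 * 6
V = 143 * 6
V = 858
858 units^3


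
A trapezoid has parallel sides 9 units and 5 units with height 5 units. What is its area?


Shape: trapezoid
Parallel sides a = 9 units, b = 5 units; Height h = 5 units
Formula: A = (a + b) * h / 2
a + b = 9 + 5 = 14
A = 14 * 5 / 2
A = 70 / 2
A = 35
35 units^2


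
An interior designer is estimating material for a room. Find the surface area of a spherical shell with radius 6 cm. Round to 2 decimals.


Shape: sphere
Radius r = 6 cm
Formula: SA = 4 * pi * r^2
r^2 = 36
SA = 4 * pi * 36
SA = 144 * pi
SA = 452.39
452.39 cm^2


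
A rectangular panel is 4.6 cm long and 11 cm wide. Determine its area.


Shape: rectangle
Length l = 4.6 cm, Width w = 11 cm
Formula: A = l * w
A = 4.6 * 11
A = 50.6
50.6 cm^2


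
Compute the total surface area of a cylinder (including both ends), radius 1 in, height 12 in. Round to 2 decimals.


Shape: closed cylinder
Radius r = 1 in, Height h = 12 in
Formula: SA = 2*pi*r^2 + 2*pi*r*h = 2*pi*r*(r + h)
r + h = 13
2 * r * (r + h) = 2 * 1 * 13 = 26
SA = 26 * pi
SA = 81.68
81.68 in^2


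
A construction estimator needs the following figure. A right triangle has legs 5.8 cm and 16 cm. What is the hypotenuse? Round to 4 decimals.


Shape: right triangle
Legs a = 5.8 cm, b = 16 cm
Formula: c = sqrt(a^2 + b^2)
a^2 = 33.64, b^2 = 256
a^2 + b^2 = 289.64
c = sqrt(289.64)
c = 17.0188
17.0188 cm


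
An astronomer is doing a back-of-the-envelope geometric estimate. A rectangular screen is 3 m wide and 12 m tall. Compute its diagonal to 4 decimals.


Shape: rectangle (diagonal via Pythagoras)
Sides: 3 m and 12 m
Formula: d = sqrt(l^2 + w^2)
l^2 = 9, w^2 = 144
l^2 + w^2 = 153
d = sqrt(153)
d = 12.3693
12.3693 m


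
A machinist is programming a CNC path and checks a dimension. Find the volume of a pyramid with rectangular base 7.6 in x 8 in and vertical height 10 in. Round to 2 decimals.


Shape: rectangular pyramid
Base: 7.6 in x 8 in, Height h = 10 in
Formula: V = (1/3) * base_area * h
base_area = 7.6 * 8 = 60.8
base_area * h = 60.8 * 10 = 608
V = 608 / 3
V = 202.67
202.67 in^3


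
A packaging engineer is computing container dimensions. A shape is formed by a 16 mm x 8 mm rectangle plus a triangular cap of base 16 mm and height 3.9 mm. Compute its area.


Composite shape: rectangle + triangle
Rectangle area = 16 * 8 = 128
Triangle area = 0.5 * 16 * 3.9 = 31.2
Total = 128 + 31.2
Total = 159.2
159.2 mm^2


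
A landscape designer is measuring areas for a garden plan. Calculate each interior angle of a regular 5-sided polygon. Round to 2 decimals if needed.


Shape: regular pentagon (5 sides)
Formula: interior angle = (n - 2) * 180 / n
(n - 2) = 3
(n - 2) * 180 = 540
angle = 540 / 5
angle = 108
108 degrees


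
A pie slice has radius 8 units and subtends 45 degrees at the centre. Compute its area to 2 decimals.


Shape: circular sector
Radius r = 8 units, Angle = 45 degrees
Formula: A = (angle/360) * pi * r^2
r^2 = 64
Fraction of circle = 45/360
A = (45/360) * pi * 64
A = 8 * pi
A = 25.13
25.13 units^2


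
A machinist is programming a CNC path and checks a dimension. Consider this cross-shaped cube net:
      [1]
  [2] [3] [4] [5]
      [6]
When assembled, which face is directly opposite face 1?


Net: cross layout. Take square 3 as the base (bottom).
Fold the four squares in the horizontal row up around 3: 2 -> left, 4 -> right, 5 wraps to the top.
Fold 1 and 6 up from 3: 1 -> back, 6 -> front.
Opposite pairs are therefore: (1, 6), (2, 4), (3, 5).
Face 1 is opposite face 6.
face 6


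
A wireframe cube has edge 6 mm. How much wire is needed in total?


Shape: cube
Side s = 6 mm
A cube has 12 edges, all equal.
Formula: total edge length = 12 * s
Total = 12 * 6
Total = 72
72 mm


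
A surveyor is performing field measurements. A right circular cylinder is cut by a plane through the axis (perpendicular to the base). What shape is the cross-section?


Solid: right circular cylinder
Cutting plane: through the axis (perpendicular to the base)
Visualize the intersection of the plane with the solid's surface.
The boundary of the cut region is a rectangle.
rectangle


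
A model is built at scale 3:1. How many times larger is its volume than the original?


Linear scale factor k = 3
Rule: under a linear scaling by k, volumes scale by k^3.
k^3 = 3 * 3 * 3
k^3 = 9 * 3
k^3 = 27
Volume scales by a factor of 27.
27 (dimensionless)


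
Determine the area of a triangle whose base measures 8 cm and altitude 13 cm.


Shape: triangle
Base b = 8 cm, Height h = 13 cm
Formula: A = (1/2) * b * h
A = 0.5 * 8 * 13
A = 0.5 * 104
A = 52
52 cm^2


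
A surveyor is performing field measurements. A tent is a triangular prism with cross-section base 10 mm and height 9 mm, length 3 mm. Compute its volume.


Shape: triangular prism
Triangle base = 10 mm, triangle height = 9 mm, prism length L = 3 mm
Formula: V = (1/2 * b * h_tri) * L
Cross-section area = 0.5 * 10 * 9 = 45
V = 45 * 3
V = 135
135 mm^3


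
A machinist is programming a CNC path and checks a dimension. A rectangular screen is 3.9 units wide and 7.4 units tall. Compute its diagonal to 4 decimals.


Shape: rectangle (diagonal via Pythagoras)
Sides: 3.9 units and 7.4 units
Formula: d = sqrt(l^2 + w^2)
l^2 = 15.21, w^2 = 54.76
l^2 + w^2 = 69.97
d = sqrt(69.97)
d = 8.3648
8.3648 units


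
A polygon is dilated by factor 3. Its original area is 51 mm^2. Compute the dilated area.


Linear scale factor k = 3
Original area = 51 mm^2
Rule: under a linear scaling by k, areas scale by k^2.
k^2 = 3^2 = 9
New area = 51 * 9
New area = 459
459 mm^2


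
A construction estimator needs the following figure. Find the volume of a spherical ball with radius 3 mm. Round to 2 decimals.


Shape: sphere
Radius r = 3 mm
Formula: V = (4/3) * pi * r^3
r^3 = 27
(4/3) * 27 = 36
V = 36 * pi
V = 113.1
113.1 mm^3


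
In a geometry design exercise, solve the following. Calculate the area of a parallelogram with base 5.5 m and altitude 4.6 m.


Shape: parallelogram
Base b = 5.5 m, Height h = 4.6 m
Formula: A = b * h
A = 5.5 * 4.6
A = 25.3
25.3 m^2


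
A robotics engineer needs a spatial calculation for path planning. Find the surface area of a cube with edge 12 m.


Shape: cube
Side s = 12 m
A cube has 6 square faces.
Formula: SA = 6 * s^2
s^2 = 144
SA = 6 * 144
SA = 864
864 m^2


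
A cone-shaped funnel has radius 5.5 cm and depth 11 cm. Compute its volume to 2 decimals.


Shape: cone
Radius r = 5.5 cm, Height h = 11 cm
Formula: V = (1/3) * pi * r^2 * h
r^2 = 30.25
pi * r^2 * h = pi * 30.25 * 11 = 332.75 * pi
V = 332.75 * pi / 3
V = 348.45
348.45 cm^3


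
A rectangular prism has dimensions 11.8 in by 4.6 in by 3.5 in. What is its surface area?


Shape: rectangular prism
l = 11.8 in, w = 4.6 in, h = 3.5 in
Formula: SA = 2(lw + lh + wh)
lw = 54.28, lh = 41.3, wh = 16.1
lw + lh + wh = 111.68
SA = 2 * 111.68
SA = 223.36
223.36 in^2


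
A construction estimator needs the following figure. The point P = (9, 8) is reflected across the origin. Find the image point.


Transformation: reflection
Original point: (9, 8)
Rule for reflection through the origin: (x, y) -> (-x, -y)
Apply: (9, 8) -> (-9, -8)
(-9, -8)


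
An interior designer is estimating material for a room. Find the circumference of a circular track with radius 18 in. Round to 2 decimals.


Shape: circle
Radius r = 18 in
Formula: C = 2 * pi * r
C = 2 * pi * 18
C = 36 * pi
C = 113.1
113.1 in


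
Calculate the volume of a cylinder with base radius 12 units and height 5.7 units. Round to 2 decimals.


Shape: cylinder
Radius r = 12 units, Height h = 5.7 units
Formula: V = pi * r^2 * h
r^2 = 144
V = pi * 144 * 5.7
V = 820.8 * pi
V = 2578.62
2578.62 units^3


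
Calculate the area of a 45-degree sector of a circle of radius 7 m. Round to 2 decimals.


Shape: circular sector
Radius r = 7 m, Angle = 45 degrees
Formula: A = (angle/360) * pi * r^2
r^2 = 49
Fraction of circle = 45/360
A = (45/360) * pi * 49
A = 6.125 * pi
A = 19.24
19.24 m^2


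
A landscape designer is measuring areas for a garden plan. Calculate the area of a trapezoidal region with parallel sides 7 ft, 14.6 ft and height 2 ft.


Shape: trapezoid
Parallel sides a = 7 ft, b = 14.6 ft; Height h = 2 ft
Formula: A = (a + b) * h / 2
a + b = 7 + 14.6 = 21.6
A = 21.6 * 2 / 2
A = 43.2 / 2
A = 21.6
21.6 ft^2


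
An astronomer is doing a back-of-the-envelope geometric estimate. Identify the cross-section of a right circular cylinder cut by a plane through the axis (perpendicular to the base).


Solid: right circular cylinder
Cutting plane: through the axis (perpendicular to the base)
Visualize the intersection of the plane with the solid's surface.
The boundary of the cut region is a rectangle.
rectangle


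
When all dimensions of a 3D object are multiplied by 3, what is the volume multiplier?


Linear scale factor k = 3
Rule: under a linear scaling by k, volumes scale by k^3.
k^3 = 3 * 3 * 3
k^3 = 9 * 3
k^3 = 27
Volume scales by a factor of 27.
27 (dimensionless)


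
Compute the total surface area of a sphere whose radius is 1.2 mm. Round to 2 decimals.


Shape: sphere
Radius r = 1.2 mm
Formula: SA = 4 * pi * r^2
r^2 = 1.44
SA = 4 * pi * 1.44
SA = 5.76 * pi
SA = 18.1
18.1 mm^2


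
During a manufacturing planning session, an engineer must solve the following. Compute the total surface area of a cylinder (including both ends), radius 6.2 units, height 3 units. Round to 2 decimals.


Shape: closed cylinder
Radius r = 6.2 units, Height h = 3 units
Formula: SA = 2*pi*r^2 + 2*pi*r*h = 2*pi*r*(r + h)
r + h = 9.2
2 * r * (r + h) = 2 * 6.2 * 9.2 = 114.08
SA = 114.08 * pi
SA = 358.39
358.39 units^2


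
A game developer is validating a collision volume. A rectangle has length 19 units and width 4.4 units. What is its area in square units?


Shape: rectangle
Length l = 19 units, Width w = 4.4 units
Formula: A = l * w
A = 19 * 4.4
A = 83.6
83.6 units^2


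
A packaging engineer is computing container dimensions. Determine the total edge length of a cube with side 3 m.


Shape: cube
Side s = 3 m
A cube has 12 edges, all equal.
Formula: total edge length = 12 * s
Total = 12 * 3
Total = 36
36 m


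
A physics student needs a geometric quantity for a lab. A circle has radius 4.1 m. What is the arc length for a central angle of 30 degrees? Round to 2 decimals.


Shape: circular arc
Radius r = 4.1 m, Angle = 30 degrees
Formula: L = (angle/360) * 2 * pi * r
2 * pi * r = 8.2 * pi
L = (30/360) * 8.2 * pi
L = 0.683333 * pi
L = 2.15
2.15 m


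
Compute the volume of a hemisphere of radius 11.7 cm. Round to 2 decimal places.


Shape: hemisphere (half of a sphere)
Radius r = 11.7 cm
Formula: V = (1/2) * (4/3) * pi * r^3 = (2/3) * pi * r^3
r^3 = 1601.613
(2/3) * 1601.613 = 1067.742
V = 1067.742 * pi
V = 3354.41
3354.41 cm^3


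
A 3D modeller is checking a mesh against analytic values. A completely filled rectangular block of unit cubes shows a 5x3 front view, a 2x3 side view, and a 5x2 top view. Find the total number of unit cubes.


Orthographic views of a solid rectangular block:
Front view 5 x 3 -> length = 5, height = 3
Side view 2 x 3 -> width = 2, height = 3 (consistent)
Top view 5 x 2 -> confirms length = 5, width = 2
The block is 5 x 2 x 3.
Total unit cubes = 5 * 2 * 3 = 30
30 unit cubes


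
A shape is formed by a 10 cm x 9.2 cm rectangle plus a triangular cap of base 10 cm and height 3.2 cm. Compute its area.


Composite shape: rectangle + triangle
Rectangle area = 10 * 9.2 = 92
Triangle area = 0.5 * 10 * 3.2 = 16
Total = 92 + 16
Total = 108
108 cm^2
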